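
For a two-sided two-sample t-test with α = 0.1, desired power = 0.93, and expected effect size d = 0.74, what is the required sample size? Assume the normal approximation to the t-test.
n = 36 per group

Sample size formula (two-sample t-test, normal approximation):
n = 2 · ((z_{α/2} + z_β) / d)²

z_{α/2} = 1.645 (for α = 0.1, two-sided)
z_β = 1.476 (for power = 0.93)
d = 0.74

n = 2 · ((1.645 + 1.476) / 0.74)²
n = 2 · (4.218)²
n ≈ 35.58
Round up to the next whole number: n = 36 per group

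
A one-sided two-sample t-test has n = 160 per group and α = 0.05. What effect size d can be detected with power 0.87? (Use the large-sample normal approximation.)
d ≈ 0.31

Minimum detectable effect (two-sample t-test, normal approximation):
d = (z_α + z_β) / √(n/2)
d = (1.645 + 1.126) / √(160/2)
d = 2.771 / 8.944
d ≈ 0.31

By Cohen's convention (0.2 small / 0.5 medium / 0.8 large): small effect.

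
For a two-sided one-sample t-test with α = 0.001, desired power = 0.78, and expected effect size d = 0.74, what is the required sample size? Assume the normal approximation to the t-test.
n = 31

Sample size formula (one-sample t-test, normal approximation):
n = ((z_{α/2} + z_β) / d)²

z_{α/2} = 3.291 (for α = 0.001, two-sided)
z_β = 0.772 (for power = 0.78)
d = 0.74

n = ((3.291 + 0.772) / 0.74)²
n = (5.491)²
n ≈ 30.15
Round up to the next whole number: n = 31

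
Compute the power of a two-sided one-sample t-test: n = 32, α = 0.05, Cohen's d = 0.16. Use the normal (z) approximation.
Power ≈ 0.15

Power calculation (one-sample t-test, normal approximation):
z_β = d · √n - z_{α/2}
z_β = 0.16 · √32 - 1.960
z_β = 0.16 · 5.657 - 1.960
z_β = -1.055

Power = Φ(z_β) = Φ(-1.055) ≈ 0.146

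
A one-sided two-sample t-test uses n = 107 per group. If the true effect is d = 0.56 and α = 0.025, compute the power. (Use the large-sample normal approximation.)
Power ≈ 0.98

Power calculation (two-sample t-test, normal approximation):
z_β = d · √(n/2) - z_α
z_β = 0.56 · √(107/2) - 1.960
z_β = 0.56 · 7.314 - 1.960
z_β = 2.136

Power = Φ(z_β) = Φ(2.136) ≈ 0.984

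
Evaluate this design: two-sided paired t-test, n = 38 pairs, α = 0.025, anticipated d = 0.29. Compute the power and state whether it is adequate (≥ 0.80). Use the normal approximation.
Power ≈ 0.33; the study is underpowered (power < 0.80)

Power calculation (paired t-test, normal approximation):
z_β = d · √n - z_{α/2}
z_β = 0.29 · √38 - 2.241
z_β = 0.29 · 6.164 - 2.241
z_β = -0.454

Power = Φ(z_β) = Φ(-0.454) ≈ 0.325

Effect size d = 0.29 is small by Cohen's convention (0.2/0.5/0.8).

Threshold: power ≥ 0.80 is conventionally adequate.
Power ≈ 0.33 → the study is underpowered (power < 0.80).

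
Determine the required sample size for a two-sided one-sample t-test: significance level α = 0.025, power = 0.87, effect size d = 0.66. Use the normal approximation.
n = 27

Sample size formula (one-sample t-test, normal approximation):
n = ((z_{α/2} + z_β) / d)²

z_{α/2} = 2.241 (for α = 0.025, two-sided)
z_β = 1.126 (for power = 0.87)
d = 0.66

n = ((2.241 + 1.126) / 0.66)²
n = (5.102)²
n ≈ 26.03
Round up to the next whole number: n = 27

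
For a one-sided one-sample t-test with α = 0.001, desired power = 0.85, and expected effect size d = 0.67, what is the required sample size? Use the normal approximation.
n = 38

Sample size formula (one-sample t-test, normal approximation):
n = ((z_α + z_β) / d)²

z_α = 3.090 (for α = 0.001, one-sided)
z_β = 1.036 (for power = 0.85)
d = 0.67

n = ((3.090 + 1.036) / 0.67)²
n = (6.158)²
n ≈ 37.92
Round up to the next whole number: n = 38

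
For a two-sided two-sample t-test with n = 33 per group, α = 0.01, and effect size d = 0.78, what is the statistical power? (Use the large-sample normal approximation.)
Power ≈ 0.72

Power calculation (two-sample t-test, normal approximation):
z_β = d · √(n/2) - z_{α/2}
z_β = 0.78 · √(33/2) - 2.576
z_β = 0.78 · 4.062 - 2.576
z_β = 0.593

Power = Φ(z_β) = Φ(0.593) ≈ 0.723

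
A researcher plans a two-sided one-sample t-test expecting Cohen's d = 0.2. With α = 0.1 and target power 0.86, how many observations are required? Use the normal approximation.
n = 186

Sample size formula (one-sample t-test, normal approximation):
n = ((z_{α/2} + z_β) / d)²

z_{α/2} = 1.645 (for α = 0.1, two-sided)
z_β = 1.080 (for power = 0.86)
d = 0.2

n = ((1.645 + 1.080) / 0.2)²
n = (13.625)²
n ≈ 185.64
Round up to the next whole number: n = 186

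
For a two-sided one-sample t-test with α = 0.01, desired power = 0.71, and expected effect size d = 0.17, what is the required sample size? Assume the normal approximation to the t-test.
n = 339

Sample size formula (one-sample t-test, normal approximation):
n = ((z_{α/2} + z_β) / d)²

z_{α/2} = 2.576 (for α = 0.01, two-sided)
z_β = 0.553 (for power = 0.71)
d = 0.17

n = ((2.576 + 0.553) / 0.17)²
n = (18.406)²
n ≈ 338.78
Round up to the next whole number: n = 339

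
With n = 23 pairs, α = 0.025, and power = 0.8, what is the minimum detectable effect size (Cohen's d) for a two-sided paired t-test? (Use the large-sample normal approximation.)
d ≈ 0.64

Minimum detectable effect (paired t-test, normal approximation):
d = (z_{α/2} + z_β) / √n
d = (2.241 + 0.842) / √23
d = 3.083 / 4.796
d ≈ 0.64

By Cohen's convention (0.2 small / 0.5 medium / 0.8 large): medium effect.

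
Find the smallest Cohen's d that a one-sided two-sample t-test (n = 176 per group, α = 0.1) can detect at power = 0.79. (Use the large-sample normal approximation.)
d ≈ 0.22

Minimum detectable effect (two-sample t-test, normal approximation):
d = (z_α + z_β) / √(n/2)
d = (1.282 + 0.806) / √(176/2)
d = 2.088 / 9.381
d ≈ 0.22

By Cohen's convention (0.2 small / 0.5 medium / 0.8 large): small effect.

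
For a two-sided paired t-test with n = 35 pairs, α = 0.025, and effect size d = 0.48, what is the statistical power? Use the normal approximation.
Power ≈ 0.73

Power calculation (paired t-test, normal approximation):
z_β = d · √n - z_{α/2}
z_β = 0.48 · √35 - 2.241
z_β = 0.48 · 5.916 - 2.241
z_β = 0.598

Power = Φ(z_β) = Φ(0.598) ≈ 0.725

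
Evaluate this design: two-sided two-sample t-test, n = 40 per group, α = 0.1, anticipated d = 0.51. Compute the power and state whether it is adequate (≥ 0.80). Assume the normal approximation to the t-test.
Power ≈ 0.74; the study is underpowered (power < 0.80)

Power calculation (two-sample t-test, normal approximation):
z_β = d · √(n/2) - z_{α/2}
z_β = 0.51 · √(40/2) - 1.645
z_β = 0.51 · 4.472 - 1.645
z_β = 0.636

Power = Φ(z_β) = Φ(0.636) ≈ 0.738

Effect size d = 0.51 is medium by Cohen's convention (0.2/0.5/0.8).

Threshold: power ≥ 0.80 is conventionally adequate.
Power ≈ 0.74 → the study is underpowered (power < 0.80).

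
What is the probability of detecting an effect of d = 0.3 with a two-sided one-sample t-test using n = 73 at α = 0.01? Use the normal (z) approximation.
Power ≈ 0.49

Power calculation (one-sample t-test, normal approximation):
z_β = d · √n - z_{α/2}
z_β = 0.3 · √73 - 2.576
z_β = 0.3 · 8.544 - 2.576
z_β = -0.013

Power = Φ(z_β) = Φ(-0.013) ≈ 0.495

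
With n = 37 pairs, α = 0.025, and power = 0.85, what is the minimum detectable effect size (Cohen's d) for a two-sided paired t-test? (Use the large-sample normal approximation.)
d ≈ 0.54

Minimum detectable effect (paired t-test, normal approximation):
d = (z_{α/2} + z_β) / √n
d = (2.241 + 1.036) / √37
d = 3.278 / 6.083
d ≈ 0.54

By Cohen's convention (0.2 small / 0.5 medium / 0.8 large): medium effect.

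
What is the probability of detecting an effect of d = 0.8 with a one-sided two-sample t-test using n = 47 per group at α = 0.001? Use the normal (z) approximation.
Power ≈ 0.78

Power calculation (two-sample t-test, normal approximation):
z_β = d · √(n/2) - z_α
z_β = 0.8 · √(47/2) - 3.090
z_β = 0.8 · 4.848 - 3.090
z_β = 0.788

Power = Φ(z_β) = Φ(0.788) ≈ 0.785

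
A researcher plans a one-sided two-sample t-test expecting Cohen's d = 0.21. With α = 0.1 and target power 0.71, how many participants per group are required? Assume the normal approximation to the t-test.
n = 153 per group

Sample size formula (two-sample t-test, normal approximation):
n = 2 · ((z_α + z_β) / d)²

z_α = 1.282 (for α = 0.1, one-sided)
z_β = 0.553 (for power = 0.71)
d = 0.21

n = 2 · ((1.282 + 0.553) / 0.21)²
n = 2 · (8.738)²
n ≈ 152.71
Round up to the next whole number: n = 153 per group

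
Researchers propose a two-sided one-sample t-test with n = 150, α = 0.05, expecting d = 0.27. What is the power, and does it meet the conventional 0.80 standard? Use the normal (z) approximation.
Power ≈ 0.91; the study is adequately powered (power ≥ 0.80)

Power calculation (one-sample t-test, normal approximation):
z_β = d · √n - z_{α/2}
z_β = 0.27 · √150 - 1.960
z_β = 0.27 · 12.247 - 1.960
z_β = 1.347

Power = Φ(z_β) = Φ(1.347) ≈ 0.911

Effect size d = 0.27 is small by Cohen's convention (0.2/0.5/0.8).

Threshold: power ≥ 0.80 is conventionally adequate.
Power ≈ 0.91 → the study is adequately powered (power ≥ 0.80).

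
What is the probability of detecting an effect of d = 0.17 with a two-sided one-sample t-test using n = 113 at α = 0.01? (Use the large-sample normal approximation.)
Power ≈ 0.22

Power calculation (one-sample t-test, normal approximation):
z_β = d · √n - z_{α/2}
z_β = 0.17 · √113 - 2.576
z_β = 0.17 · 10.630 - 2.576
z_β = -0.769

Power = Φ(z_β) = Φ(-0.769) ≈ 0.221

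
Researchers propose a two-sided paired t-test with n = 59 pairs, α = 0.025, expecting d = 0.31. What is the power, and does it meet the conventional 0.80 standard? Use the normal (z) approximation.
Power ≈ 0.56; the study is underpowered (power < 0.80)

Power calculation (paired t-test, normal approximation):
z_β = d · √n - z_{α/2}
z_β = 0.31 · √59 - 2.241
z_β = 0.31 · 7.681 - 2.241
z_β = 0.140

Power = Φ(z_β) = Φ(0.140) ≈ 0.556

Effect size d = 0.31 is small by Cohen's convention (0.2/0.5/0.8).

Threshold: power ≥ 0.80 is conventionally adequate.
Power ≈ 0.56 → the study is underpowered (power < 0.80).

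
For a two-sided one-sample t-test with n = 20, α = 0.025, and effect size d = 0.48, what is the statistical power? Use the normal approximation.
Power ≈ 0.46

Power calculation (one-sample t-test, normal approximation):
z_β = d · √n - z_{α/2}
z_β = 0.48 · √20 - 2.241
z_β = 0.48 · 4.472 - 2.241
z_β = -0.095

Power = Φ(z_β) = Φ(-0.095) ≈ 0.462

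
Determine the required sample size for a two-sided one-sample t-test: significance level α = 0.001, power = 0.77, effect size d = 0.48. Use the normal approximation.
n = 71

Sample size formula (one-sample t-test, normal approximation):
n = ((z_{α/2} + z_β) / d)²

z_{α/2} = 3.291 (for α = 0.001, two-sided)
z_β = 0.739 (for power = 0.77)
d = 0.48

n = ((3.291 + 0.739) / 0.48)²
n = (8.396)²
n ≈ 70.49
Round up to the next whole number: n = 71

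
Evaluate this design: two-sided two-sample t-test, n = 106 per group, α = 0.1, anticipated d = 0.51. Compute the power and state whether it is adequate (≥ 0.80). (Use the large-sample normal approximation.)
Power ≈ 0.98; the study is adequately powered (power ≥ 0.80)

Power calculation (two-sample t-test, normal approximation):
z_β = d · √(n/2) - z_{α/2}
z_β = 0.51 · √(106/2) - 1.645
z_β = 0.51 · 7.280 - 1.645
z_β = 2.068

Power = Φ(z_β) = Φ(2.068) ≈ 0.981

Effect size d = 0.51 is medium by Cohen's convention (0.2/0.5/0.8).

Threshold: power ≥ 0.80 is conventionally adequate.
Power ≈ 0.98 → the study is adequately powered (power ≥ 0.80).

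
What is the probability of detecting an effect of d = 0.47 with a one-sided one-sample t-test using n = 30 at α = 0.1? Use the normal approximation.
Power ≈ 0.90

Power calculation (one-sample t-test, normal approximation):
z_β = d · √n - z_α
z_β = 0.47 · √30 - 1.282
z_β = 0.47 · 5.477 - 1.282
z_β = 1.293

Power = Φ(z_β) = Φ(1.293) ≈ 0.902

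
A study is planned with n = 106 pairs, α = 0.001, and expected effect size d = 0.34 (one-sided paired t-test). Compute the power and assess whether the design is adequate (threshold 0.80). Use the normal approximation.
Power ≈ 0.66; the study is underpowered (power < 0.80)

Power calculation (paired t-test, normal approximation):
z_β = d · √n - z_α
z_β = 0.34 · √106 - 3.090
z_β = 0.34 · 10.296 - 3.090
z_β = 0.410

Power = Φ(z_β) = Φ(0.410) ≈ 0.659

Effect size d = 0.34 is small by Cohen's convention (0.2/0.5/0.8).

Threshold: power ≥ 0.80 is conventionally adequate.
Power ≈ 0.66 → the study is underpowered (power < 0.80).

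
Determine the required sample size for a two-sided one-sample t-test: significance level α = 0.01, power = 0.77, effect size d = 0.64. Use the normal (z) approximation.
n = 27

Sample size formula (one-sample t-test, normal approximation):
n = ((z_{α/2} + z_β) / d)²

z_{α/2} = 2.576 (for α = 0.01, two-sided)
z_β = 0.739 (for power = 0.77)
d = 0.64

n = ((2.576 + 0.739) / 0.64)²
n = (5.180)²
n ≈ 26.83
Round up to the next whole number: n = 27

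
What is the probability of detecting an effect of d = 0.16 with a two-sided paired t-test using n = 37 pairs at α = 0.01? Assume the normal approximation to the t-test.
Power ≈ 0.05

Power calculation (paired t-test, normal approximation):
z_β = d · √n - z_{α/2}
z_β = 0.16 · √37 - 2.576
z_β = 0.16 · 6.083 - 2.576
z_β = -1.603

Power = Φ(z_β) = Φ(-1.603) ≈ 0.055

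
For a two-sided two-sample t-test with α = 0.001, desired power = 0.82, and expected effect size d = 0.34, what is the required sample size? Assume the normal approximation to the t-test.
n = 307 per group

Sample size formula (two-sample t-test, normal approximation):
n = 2 · ((z_{α/2} + z_β) / d)²

z_{α/2} = 3.291 (for α = 0.001, two-sided)
z_β = 0.915 (for power = 0.82)
d = 0.34

n = 2 · ((3.291 + 0.915) / 0.34)²
n = 2 · (12.371)²
n ≈ 306.08
Round up to the next whole number: n = 307 per group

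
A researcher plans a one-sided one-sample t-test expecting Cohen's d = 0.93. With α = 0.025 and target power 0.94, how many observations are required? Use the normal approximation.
n = 15

Sample size formula (one-sample t-test, normal approximation):
n = ((z_α + z_β) / d)²

z_α = 1.960 (for α = 0.025, one-sided)
z_β = 1.555 (for power = 0.94)
d = 0.93

n = ((1.960 + 1.555) / 0.93)²
n = (3.780)²
n ≈ 14.29
Round up to the next whole number: n = 15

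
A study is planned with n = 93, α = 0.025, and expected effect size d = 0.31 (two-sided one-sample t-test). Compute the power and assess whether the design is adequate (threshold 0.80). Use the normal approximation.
Power ≈ 0.77; the study is underpowered (power < 0.80)

Power calculation (one-sample t-test, normal approximation):
z_β = d · √n - z_{α/2}
z_β = 0.31 · √93 - 2.241
z_β = 0.31 · 9.644 - 2.241
z_β = 0.748

Power = Φ(z_β) = Φ(0.748) ≈ 0.773

Effect size d = 0.31 is small by Cohen's convention (0.2/0.5/0.8).

Threshold: power ≥ 0.80 is conventionally adequate.
Power ≈ 0.77 → the study is underpowered (power < 0.80).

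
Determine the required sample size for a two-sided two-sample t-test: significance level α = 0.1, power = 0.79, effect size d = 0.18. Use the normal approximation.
n = 371 per group

Sample size formula (two-sample t-test, normal approximation):
n = 2 · ((z_{α/2} + z_β) / d)²

z_{α/2} = 1.645 (for α = 0.1, two-sided)
z_β = 0.806 (for power = 0.79)
d = 0.18

n = 2 · ((1.645 + 0.806) / 0.18)²
n = 2 · (13.617)²
n ≈ 370.85
Round up to the next whole number: n = 371 per group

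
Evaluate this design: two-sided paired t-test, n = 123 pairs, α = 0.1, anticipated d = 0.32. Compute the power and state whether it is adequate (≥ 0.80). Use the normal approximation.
Power ≈ 0.97; the study is adequately powered (power ≥ 0.80)

Power calculation (paired t-test, normal approximation):
z_β = d · √n - z_{α/2}
z_β = 0.32 · √123 - 1.645
z_β = 0.32 · 11.091 - 1.645
z_β = 1.904

Power = Φ(z_β) = Φ(1.904) ≈ 0.972

Effect size d = 0.32 is small by Cohen's convention (0.2/0.5/0.8).

Threshold: power ≥ 0.80 is conventionally adequate.
Power ≈ 0.97 → the study is adequately powered (power ≥ 0.80).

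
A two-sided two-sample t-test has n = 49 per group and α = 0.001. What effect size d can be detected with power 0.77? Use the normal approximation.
d ≈ 0.81

Minimum detectable effect (two-sample t-test, normal approximation):
d = (z_{α/2} + z_β) / √(n/2)
d = (3.291 + 0.739) / √(49/2)
d = 4.029 / 4.950
d ≈ 0.81

By Cohen's convention (0.2 small / 0.5 medium / 0.8 large): large effect.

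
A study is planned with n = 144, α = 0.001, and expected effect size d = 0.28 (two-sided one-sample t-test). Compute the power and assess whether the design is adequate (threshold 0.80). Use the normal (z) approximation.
Power ≈ 0.53; the study is underpowered (power < 0.80)

Power calculation (one-sample t-test, normal approximation):
z_β = d · √n - z_{α/2}
z_β = 0.28 · √144 - 3.291
z_β = 0.28 · 12.000 - 3.291
z_β = 0.069

Power = Φ(z_β) = Φ(0.069) ≈ 0.528

Effect size d = 0.28 is small by Cohen's convention (0.2/0.5/0.8).

Threshold: power ≥ 0.80 is conventionally adequate.
Power ≈ 0.53 → the study is underpowered (power < 0.80).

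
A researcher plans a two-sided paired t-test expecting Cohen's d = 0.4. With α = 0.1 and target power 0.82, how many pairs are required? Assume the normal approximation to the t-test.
n = 41 pairs

Sample size formula (paired t-test, normal approximation):
n = ((z_{α/2} + z_β) / d)²

z_{α/2} = 1.645 (for α = 0.1, two-sided)
z_β = 0.915 (for power = 0.82)
d = 0.4

n = ((1.645 + 0.915) / 0.4)²
n = (6.400)²
n ≈ 40.96
Round up to the next whole number: n = 41 pairs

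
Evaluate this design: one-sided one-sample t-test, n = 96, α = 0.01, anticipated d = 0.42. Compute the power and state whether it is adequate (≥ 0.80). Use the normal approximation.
Power ≈ 0.96; the study is adequately powered (power ≥ 0.80)

Power calculation (one-sample t-test, normal approximation):
z_β = d · √n - z_α
z_β = 0.42 · √96 - 2.326
z_β = 0.42 · 9.798 - 2.326
z_β = 1.789

Power = Φ(z_β) = Φ(1.789) ≈ 0.963

Effect size d = 0.42 is small by Cohen's convention (0.2/0.5/0.8).

Threshold: power ≥ 0.80 is conventionally adequate.
Power ≈ 0.96 → the study is adequately powered (power ≥ 0.80).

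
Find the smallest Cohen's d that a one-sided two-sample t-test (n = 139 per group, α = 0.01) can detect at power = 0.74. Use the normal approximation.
d ≈ 0.36

Minimum detectable effect (two-sample t-test, normal approximation):
d = (z_α + z_β) / √(n/2)
d = (2.326 + 0.643) / √(139/2)
d = 2.970 / 8.337
d ≈ 0.36

By Cohen's convention (0.2 small / 0.5 medium / 0.8 large): small effect.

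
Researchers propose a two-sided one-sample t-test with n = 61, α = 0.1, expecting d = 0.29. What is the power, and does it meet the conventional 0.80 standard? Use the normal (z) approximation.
Power ≈ 0.73; the study is underpowered (power < 0.80)

Power calculation (one-sample t-test, normal approximation):
z_β = d · √n - z_{α/2}
z_β = 0.29 · √61 - 1.645
z_β = 0.29 · 7.810 - 1.645
z_β = 0.620

Power = Φ(z_β) = Φ(0.620) ≈ 0.732

Effect size d = 0.29 is small by Cohen's convention (0.2/0.5/0.8).

Threshold: power ≥ 0.80 is conventionally adequate.
Power ≈ 0.73 → the study is underpowered (power < 0.80).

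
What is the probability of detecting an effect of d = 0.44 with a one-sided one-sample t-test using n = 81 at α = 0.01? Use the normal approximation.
Power ≈ 0.95

Power calculation (one-sample t-test, normal approximation):
z_β = d · √n - z_α
z_β = 0.44 · √81 - 2.326
z_β = 0.44 · 9.000 - 2.326
z_β = 1.634

Power = Φ(z_β) = Φ(1.634) ≈ 0.949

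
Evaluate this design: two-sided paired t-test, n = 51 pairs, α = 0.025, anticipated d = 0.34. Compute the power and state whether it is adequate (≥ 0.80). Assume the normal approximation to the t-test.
Power ≈ 0.57; the study is underpowered (power < 0.80)

Power calculation (paired t-test, normal approximation):
z_β = d · √n - z_{α/2}
z_β = 0.34 · √51 - 2.241
z_β = 0.34 · 7.141 - 2.241
z_β = 0.187

Power = Φ(z_β) = Φ(0.187) ≈ 0.574

Effect size d = 0.34 is small by Cohen's convention (0.2/0.5/0.8).

Threshold: power ≥ 0.80 is conventionally adequate.
Power ≈ 0.57 → the study is underpowered (power < 0.80).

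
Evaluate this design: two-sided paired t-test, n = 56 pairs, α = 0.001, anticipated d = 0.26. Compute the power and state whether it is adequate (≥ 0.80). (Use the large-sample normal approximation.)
Power ≈ 0.09; the study is underpowered (power < 0.80)

Power calculation (paired t-test, normal approximation):
z_β = d · √n - z_{α/2}
z_β = 0.26 · √56 - 3.291
z_β = 0.26 · 7.483 - 3.291
z_β = -1.345

Power = Φ(z_β) = Φ(-1.345) ≈ 0.089

Effect size d = 0.26 is small by Cohen's convention (0.2/0.5/0.8).

Threshold: power ≥ 0.80 is conventionally adequate.
Power ≈ 0.09 → the study is underpowered (power < 0.80).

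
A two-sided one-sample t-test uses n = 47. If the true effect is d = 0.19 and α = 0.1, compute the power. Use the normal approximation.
Power ≈ 0.37

Power calculation (one-sample t-test, normal approximation):
z_β = d · √n - z_{α/2}
z_β = 0.19 · √47 - 1.645
z_β = 0.19 · 6.856 - 1.645
z_β = -0.342

Power = Φ(z_β) = Φ(-0.342) ≈ 0.366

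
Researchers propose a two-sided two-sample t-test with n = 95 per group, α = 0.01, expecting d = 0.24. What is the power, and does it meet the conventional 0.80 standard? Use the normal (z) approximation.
Power ≈ 0.18; the study is underpowered (power < 0.80)

Power calculation (two-sample t-test, normal approximation):
z_β = d · √(n/2) - z_{α/2}
z_β = 0.24 · √(95/2) - 2.576
z_β = 0.24 · 6.892 - 2.576
z_β = -0.922

Power = Φ(z_β) = Φ(-0.922) ≈ 0.178

Effect size d = 0.24 is small by Cohen's convention (0.2/0.5/0.8).

Threshold: power ≥ 0.80 is conventionally adequate.
Power ≈ 0.18 → the study is underpowered (power < 0.80).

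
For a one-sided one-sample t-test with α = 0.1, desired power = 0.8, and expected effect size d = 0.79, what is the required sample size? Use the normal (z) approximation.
n = 8

Sample size formula (one-sample t-test, normal approximation):
n = ((z_α + z_β) / d)²

z_α = 1.282 (for α = 0.1, one-sided)
z_β = 0.842 (for power = 0.8)
d = 0.79

n = ((1.282 + 0.842) / 0.79)²
n = (2.689)²
n ≈ 7.23
Round up to the next whole number: n = 8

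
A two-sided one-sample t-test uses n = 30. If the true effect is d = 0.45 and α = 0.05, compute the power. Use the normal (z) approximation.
Power ≈ 0.69

Power calculation (one-sample t-test, normal approximation):
z_β = d · √n - z_{α/2}
z_β = 0.45 · √30 - 1.960
z_β = 0.45 · 5.477 - 1.960
z_β = 0.505

Power = Φ(z_β) = Φ(0.505) ≈ 0.693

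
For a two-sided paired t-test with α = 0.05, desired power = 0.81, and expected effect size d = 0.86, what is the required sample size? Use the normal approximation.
n = 11 pairs

Sample size formula (paired t-test, normal approximation):
n = ((z_{α/2} + z_β) / d)²

z_{α/2} = 1.960 (for α = 0.05, two-sided)
z_β = 0.878 (for power = 0.81)
d = 0.86

n = ((1.960 + 0.878) / 0.86)²
n = (3.300)²
n ≈ 10.89
Round up to the next whole number: n = 11 pairs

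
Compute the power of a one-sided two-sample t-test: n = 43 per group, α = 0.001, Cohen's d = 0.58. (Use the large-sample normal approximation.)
Power ≈ 0.34

Power calculation (two-sample t-test, normal approximation):
z_β = d · √(n/2) - z_α
z_β = 0.58 · √(43/2) - 3.090
z_β = 0.58 · 4.637 - 3.090
z_β = -0.401

Power = Φ(z_β) = Φ(-0.401) ≈ 0.344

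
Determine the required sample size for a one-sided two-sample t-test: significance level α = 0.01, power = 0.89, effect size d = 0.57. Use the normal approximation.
n = 78 per group

Sample size formula (two-sample t-test, normal approximation):
n = 2 · ((z_α + z_β) / d)²

z_α = 2.326 (for α = 0.01, one-sided)
z_β = 1.227 (for power = 0.89)
d = 0.57

n = 2 · ((2.326 + 1.227) / 0.57)²
n = 2 · (6.233)²
n ≈ 77.70
Round up to the next whole number: n = 78 per group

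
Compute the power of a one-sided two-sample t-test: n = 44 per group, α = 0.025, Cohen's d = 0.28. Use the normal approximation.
Power ≈ 0.26

Power calculation (two-sample t-test, normal approximation):
z_β = d · √(n/2) - z_α
z_β = 0.28 · √(44/2) - 1.960
z_β = 0.28 · 4.690 - 1.960
z_β = -0.647

Power = Φ(z_β) = Φ(-0.647) ≈ 0.259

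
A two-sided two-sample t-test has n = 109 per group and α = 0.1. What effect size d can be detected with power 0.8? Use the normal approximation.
d ≈ 0.34

Minimum detectable effect (two-sample t-test, normal approximation):
d = (z_{α/2} + z_β) / √(n/2)
d = (1.645 + 0.842) / √(109/2)
d = 2.486 / 7.382
d ≈ 0.34

By Cohen's convention (0.2 small / 0.5 medium / 0.8 large): small effect.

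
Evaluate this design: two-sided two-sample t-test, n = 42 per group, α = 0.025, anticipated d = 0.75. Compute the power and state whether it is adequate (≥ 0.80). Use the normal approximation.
Power ≈ 0.88; the study is adequately powered (power ≥ 0.80)

Power calculation (two-sample t-test, normal approximation):
z_β = d · √(n/2) - z_{α/2}
z_β = 0.75 · √(42/2) - 2.241
z_β = 0.75 · 4.583 - 2.241
z_β = 1.196

Power = Φ(z_β) = Φ(1.196) ≈ 0.884

Effect size d = 0.75 is medium by Cohen's convention (0.2/0.5/0.8).

Threshold: power ≥ 0.80 is conventionally adequate.
Power ≈ 0.88 → the study is adequately powered (power ≥ 0.80).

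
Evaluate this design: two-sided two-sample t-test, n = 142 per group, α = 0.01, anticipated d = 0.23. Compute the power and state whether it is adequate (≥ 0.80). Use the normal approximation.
Power ≈ 0.26; the study is underpowered (power < 0.80)

Power calculation (two-sample t-test, normal approximation):
z_β = d · √(n/2) - z_{α/2}
z_β = 0.23 · √(142/2) - 2.576
z_β = 0.23 · 8.426 - 2.576
z_β = -0.638

Power = Φ(z_β) = Φ(-0.638) ≈ 0.262

Effect size d = 0.23 is small by Cohen's convention (0.2/0.5/0.8).

Threshold: power ≥ 0.80 is conventionally adequate.
Power ≈ 0.26 → the study is underpowered (power < 0.80).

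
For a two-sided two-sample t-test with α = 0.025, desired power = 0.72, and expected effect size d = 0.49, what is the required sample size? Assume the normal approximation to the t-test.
n = 67 per group

Sample size formula (two-sample t-test, normal approximation):
n = 2 · ((z_{α/2} + z_β) / d)²

z_{α/2} = 2.241 (for α = 0.025, two-sided)
z_β = 0.583 (for power = 0.72)
d = 0.49

n = 2 · ((2.241 + 0.583) / 0.49)²
n = 2 · (5.763)²
n ≈ 66.42
Round up to the next whole number: n = 67 per group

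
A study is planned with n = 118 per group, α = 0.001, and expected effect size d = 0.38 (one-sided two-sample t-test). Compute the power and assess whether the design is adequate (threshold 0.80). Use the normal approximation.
Power ≈ 0.43; the study is underpowered (power < 0.80)

Power calculation (two-sample t-test, normal approximation):
z_β = d · √(n/2) - z_α
z_β = 0.38 · √(118/2) - 3.090
z_β = 0.38 · 7.681 - 3.090
z_β = -0.171

Power = Φ(z_β) = Φ(-0.171) ≈ 0.432

Effect size d = 0.38 is small by Cohen's convention (0.2/0.5/0.8).

Threshold: power ≥ 0.80 is conventionally adequate.
Power ≈ 0.43 → the study is underpowered (power < 0.80).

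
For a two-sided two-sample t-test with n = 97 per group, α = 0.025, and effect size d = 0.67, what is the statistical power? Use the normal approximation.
Power ≈ 0.99

Power calculation (two-sample t-test, normal approximation):
z_β = d · √(n/2) - z_{α/2}
z_β = 0.67 · √(97/2) - 2.241
z_β = 0.67 · 6.964 - 2.241
z_β = 2.425

Power = Φ(z_β) = Φ(2.425) ≈ 0.992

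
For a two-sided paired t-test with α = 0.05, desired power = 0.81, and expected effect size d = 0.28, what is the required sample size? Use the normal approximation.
n = 103 pairs

Sample size formula (paired t-test, normal approximation):
n = ((z_{α/2} + z_β) / d)²

z_{α/2} = 1.960 (for α = 0.05, two-sided)
z_β = 0.878 (for power = 0.81)
d = 0.28

n = ((1.960 + 0.878) / 0.28)²
n = (10.136)²
n ≈ 102.74
Round up to the next whole number: n = 103 pairs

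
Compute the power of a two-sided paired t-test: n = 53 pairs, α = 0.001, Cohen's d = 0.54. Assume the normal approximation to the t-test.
Power ≈ 0.74

Power calculation (paired t-test, normal approximation):
z_β = d · √n - z_{α/2}
z_β = 0.54 · √53 - 3.291
z_β = 0.54 · 7.280 - 3.291
z_β = 0.641

Power = Φ(z_β) = Φ(0.641) ≈ 0.739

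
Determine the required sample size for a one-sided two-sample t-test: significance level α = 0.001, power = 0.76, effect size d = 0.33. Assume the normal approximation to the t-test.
n = 265 per group

Sample size formula (two-sample t-test, normal approximation):
n = 2 · ((z_α + z_β) / d)²

z_α = 3.090 (for α = 0.001, one-sided)
z_β = 0.706 (for power = 0.76)
d = 0.33

n = 2 · ((3.090 + 0.706) / 0.33)²
n = 2 · (11.503)²
n ≈ 264.64
Round up to the next whole number: n = 265 per group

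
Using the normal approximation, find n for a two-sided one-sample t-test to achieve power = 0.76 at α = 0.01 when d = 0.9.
n = 14

Sample size formula (one-sample t-test, normal approximation):
n = ((z_{α/2} + z_β) / d)²

z_{α/2} = 2.576 (for α = 0.01, two-sided)
z_β = 0.706 (for power = 0.76)
d = 0.9

n = ((2.576 + 0.706) / 0.9)²
n = (3.647)²
n ≈ 13.30
Round up to the next whole number: n = 14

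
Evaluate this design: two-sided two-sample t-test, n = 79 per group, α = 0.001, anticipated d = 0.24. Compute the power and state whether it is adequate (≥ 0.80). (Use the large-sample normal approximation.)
Power ≈ 0.04; the study is underpowered (power < 0.80)

Power calculation (two-sample t-test, normal approximation):
z_β = d · √(n/2) - z_{α/2}
z_β = 0.24 · √(79/2) - 3.291
z_β = 0.24 · 6.285 - 3.291
z_β = -1.782

Power = Φ(z_β) = Φ(-1.782) ≈ 0.037

Effect size d = 0.24 is small by Cohen's convention (0.2/0.5/0.8).

Threshold: power ≥ 0.80 is conventionally adequate.
Power ≈ 0.04 → the study is underpowered (power < 0.80).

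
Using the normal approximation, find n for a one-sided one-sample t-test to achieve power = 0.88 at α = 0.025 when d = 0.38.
n = 69

Sample size formula (one-sample t-test, normal approximation):
n = ((z_α + z_β) / d)²

z_α = 1.960 (for α = 0.025, one-sided)
z_β = 1.175 (for power = 0.88)
d = 0.38

n = ((1.960 + 1.175) / 0.38)²
n = (8.250)²
n ≈ 68.06
Round up to the next whole number: n = 69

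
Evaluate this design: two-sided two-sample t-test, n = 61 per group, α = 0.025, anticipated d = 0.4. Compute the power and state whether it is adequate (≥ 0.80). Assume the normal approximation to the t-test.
Power ≈ 0.49; the study is underpowered (power < 0.80)

Power calculation (two-sample t-test, normal approximation):
z_β = d · √(n/2) - z_{α/2}
z_β = 0.4 · √(61/2) - 2.241
z_β = 0.4 · 5.523 - 2.241
z_β = -0.032

Power = Φ(z_β) = Φ(-0.032) ≈ 0.487

Effect size d = 0.4 is small by Cohen's convention (0.2/0.5/0.8).

Threshold: power ≥ 0.80 is conventionally adequate.
Power ≈ 0.49 → the study is underpowered (power < 0.80).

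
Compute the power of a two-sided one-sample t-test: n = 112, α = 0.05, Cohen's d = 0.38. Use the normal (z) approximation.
Power ≈ 0.98

Power calculation (one-sample t-test, normal approximation):
z_β = d · √n - z_{α/2}
z_β = 0.38 · √112 - 1.960
z_β = 0.38 · 10.583 - 1.960
z_β = 2.062

Power = Φ(z_β) = Φ(2.062) ≈ 0.980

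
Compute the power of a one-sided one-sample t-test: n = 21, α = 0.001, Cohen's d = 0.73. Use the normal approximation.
Power ≈ 0.60

Power calculation (one-sample t-test, normal approximation):
z_β = d · √n - z_α
z_β = 0.73 · √21 - 3.090
z_β = 0.73 · 4.583 - 3.090
z_β = 0.255

Power = Φ(z_β) = Φ(0.255) ≈ 0.601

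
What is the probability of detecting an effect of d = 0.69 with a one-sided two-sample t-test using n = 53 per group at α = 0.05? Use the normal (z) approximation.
Power ≈ 0.97

Power calculation (two-sample t-test, normal approximation):
z_β = d · √(n/2) - z_α
z_β = 0.69 · √(53/2) - 1.645
z_β = 0.69 · 5.148 - 1.645
z_β = 1.907

Power = Φ(z_β) = Φ(1.907) ≈ 0.972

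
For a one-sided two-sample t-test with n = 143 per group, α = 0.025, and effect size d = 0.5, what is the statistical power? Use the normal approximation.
Power ≈ 0.99

Power calculation (two-sample t-test, normal approximation):
z_β = d · √(n/2) - z_α
z_β = 0.5 · √(143/2) - 1.960
z_β = 0.5 · 8.456 - 1.960
z_β = 2.268

Power = Φ(z_β) = Φ(2.268) ≈ 0.988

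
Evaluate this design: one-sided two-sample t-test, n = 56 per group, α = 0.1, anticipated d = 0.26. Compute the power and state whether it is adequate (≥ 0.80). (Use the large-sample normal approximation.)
Power ≈ 0.54; the study is underpowered (power < 0.80)

Power calculation (two-sample t-test, normal approximation):
z_β = d · √(n/2) - z_α
z_β = 0.26 · √(56/2) - 1.282
z_β = 0.26 · 5.292 - 1.282
z_β = 0.094

Power = Φ(z_β) = Φ(0.094) ≈ 0.538

Effect size d = 0.26 is small by Cohen's convention (0.2/0.5/0.8).

Threshold: power ≥ 0.80 is conventionally adequate.
Power ≈ 0.54 → the study is underpowered (power < 0.80).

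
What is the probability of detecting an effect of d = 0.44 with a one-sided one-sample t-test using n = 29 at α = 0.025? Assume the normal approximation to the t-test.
Power ≈ 0.66

Power calculation (one-sample t-test, normal approximation):
z_β = d · √n - z_α
z_β = 0.44 · √29 - 1.960
z_β = 0.44 · 5.385 - 1.960
z_β = 0.410

Power = Φ(z_β) = Φ(0.410) ≈ 0.659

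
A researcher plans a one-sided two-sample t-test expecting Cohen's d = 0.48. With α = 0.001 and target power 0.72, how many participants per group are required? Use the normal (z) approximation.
n = 118 per group

Sample size formula (two-sample t-test, normal approximation):
n = 2 · ((z_α + z_β) / d)²

z_α = 3.090 (for α = 0.001, one-sided)
z_β = 0.583 (for power = 0.72)
d = 0.48

n = 2 · ((3.090 + 0.583) / 0.48)²
n = 2 · (7.652)²
n ≈ 117.11
Round up to the next whole number: n = 118 per group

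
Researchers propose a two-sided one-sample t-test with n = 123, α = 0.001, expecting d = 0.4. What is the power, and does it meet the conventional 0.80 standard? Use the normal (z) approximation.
Power ≈ 0.87; the study is adequately powered (power ≥ 0.80)

Power calculation (one-sample t-test, normal approximation):
z_β = d · √n - z_{α/2}
z_β = 0.4 · √123 - 3.291
z_β = 0.4 · 11.091 - 3.291
z_β = 1.146

Power = Φ(z_β) = Φ(1.146) ≈ 0.874

Effect size d = 0.4 is small by Cohen's convention (0.2/0.5/0.8).

Threshold: power ≥ 0.80 is conventionally adequate.
Power ≈ 0.87 → the study is adequately powered (power ≥ 0.80).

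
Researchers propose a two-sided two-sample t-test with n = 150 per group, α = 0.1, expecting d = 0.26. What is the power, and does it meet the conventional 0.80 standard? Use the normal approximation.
Power ≈ 0.73; the study is underpowered (power < 0.80)

Power calculation (two-sample t-test, normal approximation):
z_β = d · √(n/2) - z_{α/2}
z_β = 0.26 · √(150/2) - 1.645
z_β = 0.26 · 8.660 - 1.645
z_β = 0.607

Power = Φ(z_β) = Φ(0.607) ≈ 0.728

Effect size d = 0.26 is small by Cohen's convention (0.2/0.5/0.8).

Threshold: power ≥ 0.80 is conventionally adequate.
Power ≈ 0.73 → the study is underpowered (power < 0.80).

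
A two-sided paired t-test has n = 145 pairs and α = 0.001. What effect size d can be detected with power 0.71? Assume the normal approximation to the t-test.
d ≈ 0.32

Minimum detectable effect (paired t-test, normal approximation):
d = (z_{α/2} + z_β) / √n
d = (3.291 + 0.553) / √145
d = 3.844 / 12.042
d ≈ 0.32

By Cohen's convention (0.2 small / 0.5 medium / 0.8 large): small effect.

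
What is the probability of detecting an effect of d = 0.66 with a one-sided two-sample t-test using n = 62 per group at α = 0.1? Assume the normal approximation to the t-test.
Power ≈ 0.99

Power calculation (two-sample t-test, normal approximation):
z_β = d · √(n/2) - z_α
z_β = 0.66 · √(62/2) - 1.282
z_β = 0.66 · 5.568 - 1.282
z_β = 2.393

Power = Φ(z_β) = Φ(2.393) ≈ 0.992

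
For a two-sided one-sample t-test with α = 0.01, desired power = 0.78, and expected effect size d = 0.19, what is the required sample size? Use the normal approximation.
n = 311

Sample size formula (one-sample t-test, normal approximation):
n = ((z_{α/2} + z_β) / d)²

z_{α/2} = 2.576 (for α = 0.01, two-sided)
z_β = 0.772 (for power = 0.78)
d = 0.19

n = ((2.576 + 0.772) / 0.19)²
n = (17.621)²
n ≈ 310.50
Round up to the next whole number: n = 311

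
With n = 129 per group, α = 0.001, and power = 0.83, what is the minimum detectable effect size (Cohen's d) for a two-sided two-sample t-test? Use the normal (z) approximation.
d ≈ 0.53

Minimum detectable effect (two-sample t-test, normal approximation):
d = (z_{α/2} + z_β) / √(n/2)
d = (3.291 + 0.954) / √(129/2)
d = 4.245 / 8.031
d ≈ 0.53

By Cohen's convention (0.2 small / 0.5 medium / 0.8 large): medium effect.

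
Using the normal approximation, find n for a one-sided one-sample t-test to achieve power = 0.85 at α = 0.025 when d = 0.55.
n = 30

Sample size formula (one-sample t-test, normal approximation):
n = ((z_α + z_β) / d)²

z_α = 1.960 (for α = 0.025, one-sided)
z_β = 1.036 (for power = 0.85)
d = 0.55

n = ((1.960 + 1.036) / 0.55)²
n = (5.447)²
n ≈ 29.67
Round up to the next whole number: n = 30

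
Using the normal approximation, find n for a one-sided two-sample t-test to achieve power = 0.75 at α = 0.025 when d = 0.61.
n = 38 per group

Sample size formula (two-sample t-test, normal approximation):
n = 2 · ((z_α + z_β) / d)²

z_α = 1.960 (for α = 0.025, one-sided)
z_β = 0.674 (for power = 0.75)
d = 0.61

n = 2 · ((1.960 + 0.674) / 0.61)²
n = 2 · (4.318)²
n ≈ 37.29
Round up to the next whole number: n = 38 per group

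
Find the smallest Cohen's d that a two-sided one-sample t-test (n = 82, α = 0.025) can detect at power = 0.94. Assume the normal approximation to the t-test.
d ≈ 0.42

Minimum detectable effect (one-sample t-test, normal approximation):
d = (z_{α/2} + z_β) / √n
d = (2.241 + 1.555) / √82
d = 3.796 / 9.055
d ≈ 0.42

By Cohen's convention (0.2 small / 0.5 medium / 0.8 large): small effect.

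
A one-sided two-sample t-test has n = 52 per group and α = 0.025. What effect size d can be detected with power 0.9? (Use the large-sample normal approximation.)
d ≈ 0.64

Minimum detectable effect (two-sample t-test, normal approximation):
d = (z_α + z_β) / √(n/2)
d = (1.960 + 1.282) / √(52/2)
d = 3.242 / 5.099
d ≈ 0.64

By Cohen's convention (0.2 small / 0.5 medium / 0.8 large): medium effect.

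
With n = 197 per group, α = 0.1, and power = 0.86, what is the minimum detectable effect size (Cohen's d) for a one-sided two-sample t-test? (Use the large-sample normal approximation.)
d ≈ 0.24

Minimum detectable effect (two-sample t-test, normal approximation):
d = (z_α + z_β) / √(n/2)
d = (1.282 + 1.080) / √(197/2)
d = 2.362 / 9.925
d ≈ 0.24

By Cohen's convention (0.2 small / 0.5 medium / 0.8 large): small effect.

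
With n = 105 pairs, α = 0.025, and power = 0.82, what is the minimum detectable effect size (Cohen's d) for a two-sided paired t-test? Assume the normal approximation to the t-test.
d ≈ 0.31

Minimum detectable effect (paired t-test, normal approximation):
d = (z_{α/2} + z_β) / √n
d = (2.241 + 0.915) / √105
d = 3.157 / 10.247
d ≈ 0.31

By Cohen's convention (0.2 small / 0.5 medium / 0.8 large): small effect.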